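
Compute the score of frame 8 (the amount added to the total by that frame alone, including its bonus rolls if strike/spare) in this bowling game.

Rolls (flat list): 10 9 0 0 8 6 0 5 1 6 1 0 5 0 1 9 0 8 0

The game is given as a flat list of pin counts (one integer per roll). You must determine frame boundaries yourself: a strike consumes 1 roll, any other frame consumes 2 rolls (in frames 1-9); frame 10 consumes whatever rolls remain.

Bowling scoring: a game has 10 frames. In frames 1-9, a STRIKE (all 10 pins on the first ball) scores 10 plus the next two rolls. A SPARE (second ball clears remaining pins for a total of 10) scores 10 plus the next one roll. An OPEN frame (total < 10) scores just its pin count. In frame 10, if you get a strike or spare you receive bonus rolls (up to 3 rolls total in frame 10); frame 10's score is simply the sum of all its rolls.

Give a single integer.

Answer: 1

Derivation:
Frame 1: STRIKE. 10 + next two rolls (9+0) = 19. Cumulative: 19
Frame 2: OPEN (9+0=9). Cumulative: 28
Frame 3: OPEN (0+8=8). Cumulative: 36
Frame 4: OPEN (6+0=6). Cumulative: 42
Frame 5: OPEN (5+1=6). Cumulative: 48
Frame 6: OPEN (6+1=7). Cumulative: 55
Frame 7: OPEN (0+5=5). Cumulative: 60
Frame 8: OPEN (0+1=1). Cumulative: 61
Frame 9: OPEN (9+0=9). Cumulative: 70
Frame 10: OPEN. Sum of all frame-10 rolls (8+0) = 8. Cumulative: 78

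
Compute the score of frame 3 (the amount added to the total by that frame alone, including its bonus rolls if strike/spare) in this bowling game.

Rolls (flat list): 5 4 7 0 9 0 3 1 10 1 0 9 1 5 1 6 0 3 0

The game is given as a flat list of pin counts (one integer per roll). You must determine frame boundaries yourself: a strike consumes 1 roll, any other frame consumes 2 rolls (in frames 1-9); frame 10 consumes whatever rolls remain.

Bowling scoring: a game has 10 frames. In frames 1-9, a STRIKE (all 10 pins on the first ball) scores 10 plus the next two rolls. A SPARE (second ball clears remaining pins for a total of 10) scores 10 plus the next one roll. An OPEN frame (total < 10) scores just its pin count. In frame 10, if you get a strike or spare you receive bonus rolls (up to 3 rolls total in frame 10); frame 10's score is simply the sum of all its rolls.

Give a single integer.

Answer: 9

Derivation:
Frame 1: OPEN (5+4=9). Cumulative: 9
Frame 2: OPEN (7+0=7). Cumulative: 16
Frame 3: OPEN (9+0=9). Cumulative: 25
Frame 4: OPEN (3+1=4). Cumulative: 29
Frame 5: STRIKE. 10 + next two rolls (1+0) = 11. Cumulative: 40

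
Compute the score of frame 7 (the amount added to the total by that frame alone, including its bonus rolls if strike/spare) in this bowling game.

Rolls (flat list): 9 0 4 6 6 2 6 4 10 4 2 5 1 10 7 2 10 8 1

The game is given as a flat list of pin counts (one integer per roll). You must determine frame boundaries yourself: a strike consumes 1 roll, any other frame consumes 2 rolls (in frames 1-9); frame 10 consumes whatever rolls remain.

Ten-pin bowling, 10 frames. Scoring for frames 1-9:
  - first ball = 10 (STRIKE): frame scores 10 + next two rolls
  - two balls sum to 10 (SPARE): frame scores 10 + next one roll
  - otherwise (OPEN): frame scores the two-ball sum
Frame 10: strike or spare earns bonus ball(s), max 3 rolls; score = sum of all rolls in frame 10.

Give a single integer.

Answer: 6

Derivation:
Frame 1: OPEN (9+0=9). Cumulative: 9
Frame 2: SPARE (4+6=10). 10 + next roll (6) = 16. Cumulative: 25
Frame 3: OPEN (6+2=8). Cumulative: 33
Frame 4: SPARE (6+4=10). 10 + next roll (10) = 20. Cumulative: 53
Frame 5: STRIKE. 10 + next two rolls (4+2) = 16. Cumulative: 69
Frame 6: OPEN (4+2=6). Cumulative: 75
Frame 7: OPEN (5+1=6). Cumulative: 81
Frame 8: STRIKE. 10 + next two rolls (7+2) = 19. Cumulative: 100
Frame 9: OPEN (7+2=9). Cumulative: 109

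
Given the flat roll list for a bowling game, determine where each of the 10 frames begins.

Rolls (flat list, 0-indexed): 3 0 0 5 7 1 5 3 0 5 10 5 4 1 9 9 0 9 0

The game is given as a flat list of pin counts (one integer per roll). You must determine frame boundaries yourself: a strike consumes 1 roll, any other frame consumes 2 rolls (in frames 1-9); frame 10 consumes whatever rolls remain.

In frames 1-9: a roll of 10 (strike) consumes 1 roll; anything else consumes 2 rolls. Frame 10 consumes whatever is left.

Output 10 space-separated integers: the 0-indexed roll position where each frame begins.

Frame 1 starts at roll index 0: rolls=3,0 (sum=3), consumes 2 rolls
Frame 2 starts at roll index 2: rolls=0,5 (sum=5), consumes 2 rolls
Frame 3 starts at roll index 4: rolls=7,1 (sum=8), consumes 2 rolls
Frame 4 starts at roll index 6: rolls=5,3 (sum=8), consumes 2 rolls
Frame 5 starts at roll index 8: rolls=0,5 (sum=5), consumes 2 rolls
Frame 6 starts at roll index 10: roll=10 (strike), consumes 1 roll
Frame 7 starts at roll index 11: rolls=5,4 (sum=9), consumes 2 rolls
Frame 8 starts at roll index 13: rolls=1,9 (sum=10), consumes 2 rolls
Frame 9 starts at roll index 15: rolls=9,0 (sum=9), consumes 2 rolls
Frame 10 starts at roll index 17: 2 remaining rolls

Answer: 0 2 4 6 8 10 11 13 15 17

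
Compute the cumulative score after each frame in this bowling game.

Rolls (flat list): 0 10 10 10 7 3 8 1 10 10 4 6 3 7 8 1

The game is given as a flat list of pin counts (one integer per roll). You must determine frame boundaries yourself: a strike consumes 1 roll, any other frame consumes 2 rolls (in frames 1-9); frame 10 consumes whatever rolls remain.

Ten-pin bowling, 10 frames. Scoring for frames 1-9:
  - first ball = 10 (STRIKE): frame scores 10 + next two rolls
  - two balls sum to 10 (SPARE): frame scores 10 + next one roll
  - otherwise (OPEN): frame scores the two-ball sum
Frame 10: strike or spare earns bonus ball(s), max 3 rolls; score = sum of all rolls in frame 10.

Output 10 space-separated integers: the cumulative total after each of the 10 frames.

Frame 1: SPARE (0+10=10). 10 + next roll (10) = 20. Cumulative: 20
Frame 2: STRIKE. 10 + next two rolls (10+7) = 27. Cumulative: 47
Frame 3: STRIKE. 10 + next two rolls (7+3) = 20. Cumulative: 67
Frame 4: SPARE (7+3=10). 10 + next roll (8) = 18. Cumulative: 85
Frame 5: OPEN (8+1=9). Cumulative: 94
Frame 6: STRIKE. 10 + next two rolls (10+4) = 24. Cumulative: 118
Frame 7: STRIKE. 10 + next two rolls (4+6) = 20. Cumulative: 138
Frame 8: SPARE (4+6=10). 10 + next roll (3) = 13. Cumulative: 151
Frame 9: SPARE (3+7=10). 10 + next roll (8) = 18. Cumulative: 169
Frame 10: OPEN. Sum of all frame-10 rolls (8+1) = 9. Cumulative: 178

Answer: 20 47 67 85 94 118 138 151 169 178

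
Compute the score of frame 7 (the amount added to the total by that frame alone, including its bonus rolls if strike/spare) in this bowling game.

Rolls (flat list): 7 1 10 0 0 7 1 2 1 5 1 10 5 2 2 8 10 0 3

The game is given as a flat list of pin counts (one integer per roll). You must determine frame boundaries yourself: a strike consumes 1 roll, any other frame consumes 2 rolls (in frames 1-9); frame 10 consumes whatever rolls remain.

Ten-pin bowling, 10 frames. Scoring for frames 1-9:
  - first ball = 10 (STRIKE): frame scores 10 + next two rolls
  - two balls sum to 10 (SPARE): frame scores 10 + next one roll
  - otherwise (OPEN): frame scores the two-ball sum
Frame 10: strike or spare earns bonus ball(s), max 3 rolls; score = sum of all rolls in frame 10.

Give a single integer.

Frame 1: OPEN (7+1=8). Cumulative: 8
Frame 2: STRIKE. 10 + next two rolls (0+0) = 10. Cumulative: 18
Frame 3: OPEN (0+0=0). Cumulative: 18
Frame 4: OPEN (7+1=8). Cumulative: 26
Frame 5: OPEN (2+1=3). Cumulative: 29
Frame 6: OPEN (5+1=6). Cumulative: 35
Frame 7: STRIKE. 10 + next two rolls (5+2) = 17. Cumulative: 52
Frame 8: OPEN (5+2=7). Cumulative: 59
Frame 9: SPARE (2+8=10). 10 + next roll (10) = 20. Cumulative: 79

Answer: 17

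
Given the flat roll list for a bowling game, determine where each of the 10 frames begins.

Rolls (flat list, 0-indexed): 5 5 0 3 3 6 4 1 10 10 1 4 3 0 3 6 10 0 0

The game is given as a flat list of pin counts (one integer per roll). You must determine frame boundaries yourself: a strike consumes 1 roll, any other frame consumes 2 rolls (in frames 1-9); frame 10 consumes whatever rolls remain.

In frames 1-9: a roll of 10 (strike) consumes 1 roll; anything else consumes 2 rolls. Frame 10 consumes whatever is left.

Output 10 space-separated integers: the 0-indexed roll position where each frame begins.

Frame 1 starts at roll index 0: rolls=5,5 (sum=10), consumes 2 rolls
Frame 2 starts at roll index 2: rolls=0,3 (sum=3), consumes 2 rolls
Frame 3 starts at roll index 4: rolls=3,6 (sum=9), consumes 2 rolls
Frame 4 starts at roll index 6: rolls=4,1 (sum=5), consumes 2 rolls
Frame 5 starts at roll index 8: roll=10 (strike), consumes 1 roll
Frame 6 starts at roll index 9: roll=10 (strike), consumes 1 roll
Frame 7 starts at roll index 10: rolls=1,4 (sum=5), consumes 2 rolls
Frame 8 starts at roll index 12: rolls=3,0 (sum=3), consumes 2 rolls
Frame 9 starts at roll index 14: rolls=3,6 (sum=9), consumes 2 rolls
Frame 10 starts at roll index 16: 3 remaining rolls

Answer: 0 2 4 6 8 9 10 12 14 16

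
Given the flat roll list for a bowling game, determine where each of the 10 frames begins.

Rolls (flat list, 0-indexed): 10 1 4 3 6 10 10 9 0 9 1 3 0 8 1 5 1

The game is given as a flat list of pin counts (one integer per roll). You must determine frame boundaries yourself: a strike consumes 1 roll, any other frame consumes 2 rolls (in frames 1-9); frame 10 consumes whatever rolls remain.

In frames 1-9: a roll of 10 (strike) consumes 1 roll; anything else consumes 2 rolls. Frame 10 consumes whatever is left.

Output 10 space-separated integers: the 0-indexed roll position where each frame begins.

Frame 1 starts at roll index 0: roll=10 (strike), consumes 1 roll
Frame 2 starts at roll index 1: rolls=1,4 (sum=5), consumes 2 rolls
Frame 3 starts at roll index 3: rolls=3,6 (sum=9), consumes 2 rolls
Frame 4 starts at roll index 5: roll=10 (strike), consumes 1 roll
Frame 5 starts at roll index 6: roll=10 (strike), consumes 1 roll
Frame 6 starts at roll index 7: rolls=9,0 (sum=9), consumes 2 rolls
Frame 7 starts at roll index 9: rolls=9,1 (sum=10), consumes 2 rolls
Frame 8 starts at roll index 11: rolls=3,0 (sum=3), consumes 2 rolls
Frame 9 starts at roll index 13: rolls=8,1 (sum=9), consumes 2 rolls
Frame 10 starts at roll index 15: 2 remaining rolls

Answer: 0 1 3 5 6 7 9 11 13 15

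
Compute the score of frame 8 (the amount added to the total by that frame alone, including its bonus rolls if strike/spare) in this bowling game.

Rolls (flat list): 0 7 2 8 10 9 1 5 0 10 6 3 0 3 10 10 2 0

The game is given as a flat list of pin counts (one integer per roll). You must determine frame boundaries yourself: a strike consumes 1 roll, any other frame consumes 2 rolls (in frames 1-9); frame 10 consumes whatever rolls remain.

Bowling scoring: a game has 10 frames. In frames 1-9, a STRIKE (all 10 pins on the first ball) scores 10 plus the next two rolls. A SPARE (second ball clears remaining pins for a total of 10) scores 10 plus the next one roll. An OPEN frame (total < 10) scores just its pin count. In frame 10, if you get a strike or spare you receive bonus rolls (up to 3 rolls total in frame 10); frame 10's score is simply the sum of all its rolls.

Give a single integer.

Answer: 3

Derivation:
Frame 1: OPEN (0+7=7). Cumulative: 7
Frame 2: SPARE (2+8=10). 10 + next roll (10) = 20. Cumulative: 27
Frame 3: STRIKE. 10 + next two rolls (9+1) = 20. Cumulative: 47
Frame 4: SPARE (9+1=10). 10 + next roll (5) = 15. Cumulative: 62
Frame 5: OPEN (5+0=5). Cumulative: 67
Frame 6: STRIKE. 10 + next two rolls (6+3) = 19. Cumulative: 86
Frame 7: OPEN (6+3=9). Cumulative: 95
Frame 8: OPEN (0+3=3). Cumulative: 98
Frame 9: STRIKE. 10 + next two rolls (10+2) = 22. Cumulative: 120
Frame 10: STRIKE. Sum of all frame-10 rolls (10+2+0) = 12. Cumulative: 132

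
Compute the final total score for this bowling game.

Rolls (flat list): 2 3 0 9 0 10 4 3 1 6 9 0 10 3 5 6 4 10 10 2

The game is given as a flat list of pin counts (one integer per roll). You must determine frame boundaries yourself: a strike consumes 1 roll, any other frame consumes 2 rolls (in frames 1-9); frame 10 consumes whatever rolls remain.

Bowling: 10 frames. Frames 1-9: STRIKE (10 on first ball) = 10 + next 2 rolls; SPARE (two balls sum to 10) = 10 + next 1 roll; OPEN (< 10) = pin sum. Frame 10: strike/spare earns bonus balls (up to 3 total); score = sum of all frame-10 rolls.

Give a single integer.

Frame 1: OPEN (2+3=5). Cumulative: 5
Frame 2: OPEN (0+9=9). Cumulative: 14
Frame 3: SPARE (0+10=10). 10 + next roll (4) = 14. Cumulative: 28
Frame 4: OPEN (4+3=7). Cumulative: 35
Frame 5: OPEN (1+6=7). Cumulative: 42
Frame 6: OPEN (9+0=9). Cumulative: 51
Frame 7: STRIKE. 10 + next two rolls (3+5) = 18. Cumulative: 69
Frame 8: OPEN (3+5=8). Cumulative: 77
Frame 9: SPARE (6+4=10). 10 + next roll (10) = 20. Cumulative: 97
Frame 10: STRIKE. Sum of all frame-10 rolls (10+10+2) = 22. Cumulative: 119

Answer: 119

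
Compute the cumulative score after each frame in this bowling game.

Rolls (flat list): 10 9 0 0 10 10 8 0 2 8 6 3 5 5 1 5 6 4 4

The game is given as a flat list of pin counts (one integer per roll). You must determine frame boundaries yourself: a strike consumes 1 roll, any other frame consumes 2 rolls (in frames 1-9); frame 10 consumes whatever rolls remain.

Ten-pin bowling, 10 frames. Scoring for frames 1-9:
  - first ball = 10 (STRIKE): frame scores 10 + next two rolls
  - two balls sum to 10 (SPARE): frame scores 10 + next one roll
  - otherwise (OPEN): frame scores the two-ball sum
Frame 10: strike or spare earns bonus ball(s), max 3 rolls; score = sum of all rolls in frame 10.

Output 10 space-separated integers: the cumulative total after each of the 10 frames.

Frame 1: STRIKE. 10 + next two rolls (9+0) = 19. Cumulative: 19
Frame 2: OPEN (9+0=9). Cumulative: 28
Frame 3: SPARE (0+10=10). 10 + next roll (10) = 20. Cumulative: 48
Frame 4: STRIKE. 10 + next two rolls (8+0) = 18. Cumulative: 66
Frame 5: OPEN (8+0=8). Cumulative: 74
Frame 6: SPARE (2+8=10). 10 + next roll (6) = 16. Cumulative: 90
Frame 7: OPEN (6+3=9). Cumulative: 99
Frame 8: SPARE (5+5=10). 10 + next roll (1) = 11. Cumulative: 110
Frame 9: OPEN (1+5=6). Cumulative: 116
Frame 10: SPARE. Sum of all frame-10 rolls (6+4+4) = 14. Cumulative: 130

Answer: 19 28 48 66 74 90 99 110 116 130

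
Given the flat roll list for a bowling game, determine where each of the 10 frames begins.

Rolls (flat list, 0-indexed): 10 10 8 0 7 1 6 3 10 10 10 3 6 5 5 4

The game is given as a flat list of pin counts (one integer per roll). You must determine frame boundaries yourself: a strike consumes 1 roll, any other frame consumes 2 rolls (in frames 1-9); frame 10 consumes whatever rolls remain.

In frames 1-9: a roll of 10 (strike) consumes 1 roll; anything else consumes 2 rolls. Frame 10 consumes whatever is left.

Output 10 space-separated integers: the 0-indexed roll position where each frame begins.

Frame 1 starts at roll index 0: roll=10 (strike), consumes 1 roll
Frame 2 starts at roll index 1: roll=10 (strike), consumes 1 roll
Frame 3 starts at roll index 2: rolls=8,0 (sum=8), consumes 2 rolls
Frame 4 starts at roll index 4: rolls=7,1 (sum=8), consumes 2 rolls
Frame 5 starts at roll index 6: rolls=6,3 (sum=9), consumes 2 rolls
Frame 6 starts at roll index 8: roll=10 (strike), consumes 1 roll
Frame 7 starts at roll index 9: roll=10 (strike), consumes 1 roll
Frame 8 starts at roll index 10: roll=10 (strike), consumes 1 roll
Frame 9 starts at roll index 11: rolls=3,6 (sum=9), consumes 2 rolls
Frame 10 starts at roll index 13: 3 remaining rolls

Answer: 0 1 2 4 6 8 9 10 11 13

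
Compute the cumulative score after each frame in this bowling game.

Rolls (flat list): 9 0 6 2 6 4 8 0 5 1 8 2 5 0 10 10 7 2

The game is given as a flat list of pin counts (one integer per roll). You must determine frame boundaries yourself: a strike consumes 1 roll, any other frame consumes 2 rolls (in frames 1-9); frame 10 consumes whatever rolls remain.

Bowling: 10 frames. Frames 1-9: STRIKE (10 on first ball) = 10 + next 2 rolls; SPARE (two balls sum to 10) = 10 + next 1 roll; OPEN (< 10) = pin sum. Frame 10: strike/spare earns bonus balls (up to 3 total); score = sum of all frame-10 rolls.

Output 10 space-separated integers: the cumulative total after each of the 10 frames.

Frame 1: OPEN (9+0=9). Cumulative: 9
Frame 2: OPEN (6+2=8). Cumulative: 17
Frame 3: SPARE (6+4=10). 10 + next roll (8) = 18. Cumulative: 35
Frame 4: OPEN (8+0=8). Cumulative: 43
Frame 5: OPEN (5+1=6). Cumulative: 49
Frame 6: SPARE (8+2=10). 10 + next roll (5) = 15. Cumulative: 64
Frame 7: OPEN (5+0=5). Cumulative: 69
Frame 8: STRIKE. 10 + next two rolls (10+7) = 27. Cumulative: 96
Frame 9: STRIKE. 10 + next two rolls (7+2) = 19. Cumulative: 115
Frame 10: OPEN. Sum of all frame-10 rolls (7+2) = 9. Cumulative: 124

Answer: 9 17 35 43 49 64 69 96 115 124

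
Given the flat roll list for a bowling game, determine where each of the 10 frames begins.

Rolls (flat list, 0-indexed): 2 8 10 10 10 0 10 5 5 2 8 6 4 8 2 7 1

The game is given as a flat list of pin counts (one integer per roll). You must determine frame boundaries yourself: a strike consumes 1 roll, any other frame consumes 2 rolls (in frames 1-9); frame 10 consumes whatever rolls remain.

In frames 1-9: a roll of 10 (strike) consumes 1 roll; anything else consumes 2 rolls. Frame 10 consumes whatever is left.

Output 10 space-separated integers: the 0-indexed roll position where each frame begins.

Frame 1 starts at roll index 0: rolls=2,8 (sum=10), consumes 2 rolls
Frame 2 starts at roll index 2: roll=10 (strike), consumes 1 roll
Frame 3 starts at roll index 3: roll=10 (strike), consumes 1 roll
Frame 4 starts at roll index 4: roll=10 (strike), consumes 1 roll
Frame 5 starts at roll index 5: rolls=0,10 (sum=10), consumes 2 rolls
Frame 6 starts at roll index 7: rolls=5,5 (sum=10), consumes 2 rolls
Frame 7 starts at roll index 9: rolls=2,8 (sum=10), consumes 2 rolls
Frame 8 starts at roll index 11: rolls=6,4 (sum=10), consumes 2 rolls
Frame 9 starts at roll index 13: rolls=8,2 (sum=10), consumes 2 rolls
Frame 10 starts at roll index 15: 2 remaining rolls

Answer: 0 2 3 4 5 7 9 11 13 15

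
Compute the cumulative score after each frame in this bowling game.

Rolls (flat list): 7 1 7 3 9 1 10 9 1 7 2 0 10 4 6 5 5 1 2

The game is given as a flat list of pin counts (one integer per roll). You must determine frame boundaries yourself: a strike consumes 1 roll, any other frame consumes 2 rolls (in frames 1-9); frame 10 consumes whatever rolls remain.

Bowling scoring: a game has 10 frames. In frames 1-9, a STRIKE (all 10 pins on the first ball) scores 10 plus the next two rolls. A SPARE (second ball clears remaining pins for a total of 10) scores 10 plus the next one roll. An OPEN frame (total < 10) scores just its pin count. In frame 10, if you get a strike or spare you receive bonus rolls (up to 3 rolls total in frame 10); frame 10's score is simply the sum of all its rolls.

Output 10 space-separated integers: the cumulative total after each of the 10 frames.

Answer: 8 27 47 67 84 93 107 122 133 136

Derivation:
Frame 1: OPEN (7+1=8). Cumulative: 8
Frame 2: SPARE (7+3=10). 10 + next roll (9) = 19. Cumulative: 27
Frame 3: SPARE (9+1=10). 10 + next roll (10) = 20. Cumulative: 47
Frame 4: STRIKE. 10 + next two rolls (9+1) = 20. Cumulative: 67
Frame 5: SPARE (9+1=10). 10 + next roll (7) = 17. Cumulative: 84
Frame 6: OPEN (7+2=9). Cumulative: 93
Frame 7: SPARE (0+10=10). 10 + next roll (4) = 14. Cumulative: 107
Frame 8: SPARE (4+6=10). 10 + next roll (5) = 15. Cumulative: 122
Frame 9: SPARE (5+5=10). 10 + next roll (1) = 11. Cumulative: 133
Frame 10: OPEN. Sum of all frame-10 rolls (1+2) = 3. Cumulative: 136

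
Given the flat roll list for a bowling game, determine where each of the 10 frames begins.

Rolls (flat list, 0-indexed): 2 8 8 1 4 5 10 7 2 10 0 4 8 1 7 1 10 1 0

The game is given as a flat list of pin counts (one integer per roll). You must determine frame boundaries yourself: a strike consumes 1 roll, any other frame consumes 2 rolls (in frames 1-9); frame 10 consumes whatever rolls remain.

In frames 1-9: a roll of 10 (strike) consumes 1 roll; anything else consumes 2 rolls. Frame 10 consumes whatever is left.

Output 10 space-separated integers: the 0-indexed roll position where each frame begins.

Frame 1 starts at roll index 0: rolls=2,8 (sum=10), consumes 2 rolls
Frame 2 starts at roll index 2: rolls=8,1 (sum=9), consumes 2 rolls
Frame 3 starts at roll index 4: rolls=4,5 (sum=9), consumes 2 rolls
Frame 4 starts at roll index 6: roll=10 (strike), consumes 1 roll
Frame 5 starts at roll index 7: rolls=7,2 (sum=9), consumes 2 rolls
Frame 6 starts at roll index 9: roll=10 (strike), consumes 1 roll
Frame 7 starts at roll index 10: rolls=0,4 (sum=4), consumes 2 rolls
Frame 8 starts at roll index 12: rolls=8,1 (sum=9), consumes 2 rolls
Frame 9 starts at roll index 14: rolls=7,1 (sum=8), consumes 2 rolls
Frame 10 starts at roll index 16: 3 remaining rolls

Answer: 0 2 4 6 7 9 10 12 14 16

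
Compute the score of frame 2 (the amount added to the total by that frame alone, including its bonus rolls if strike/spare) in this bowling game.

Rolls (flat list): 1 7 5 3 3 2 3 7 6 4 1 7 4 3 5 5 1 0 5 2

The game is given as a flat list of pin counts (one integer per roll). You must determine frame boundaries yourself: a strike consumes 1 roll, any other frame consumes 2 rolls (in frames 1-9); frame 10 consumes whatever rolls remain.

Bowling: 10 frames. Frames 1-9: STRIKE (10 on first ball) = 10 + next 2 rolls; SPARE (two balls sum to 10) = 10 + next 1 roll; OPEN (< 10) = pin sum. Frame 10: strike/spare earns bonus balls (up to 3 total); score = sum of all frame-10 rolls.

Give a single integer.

Answer: 8

Derivation:
Frame 1: OPEN (1+7=8). Cumulative: 8
Frame 2: OPEN (5+3=8). Cumulative: 16
Frame 3: OPEN (3+2=5). Cumulative: 21
Frame 4: SPARE (3+7=10). 10 + next roll (6) = 16. Cumulative: 37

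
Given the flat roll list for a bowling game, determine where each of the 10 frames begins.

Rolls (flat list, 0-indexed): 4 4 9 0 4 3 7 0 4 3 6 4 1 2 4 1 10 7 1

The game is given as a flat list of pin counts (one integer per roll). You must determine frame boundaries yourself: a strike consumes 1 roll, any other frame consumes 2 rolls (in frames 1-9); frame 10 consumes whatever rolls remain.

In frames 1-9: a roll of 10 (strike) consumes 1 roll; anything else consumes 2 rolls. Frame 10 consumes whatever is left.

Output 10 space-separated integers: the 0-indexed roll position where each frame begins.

Answer: 0 2 4 6 8 10 12 14 16 17

Derivation:
Frame 1 starts at roll index 0: rolls=4,4 (sum=8), consumes 2 rolls
Frame 2 starts at roll index 2: rolls=9,0 (sum=9), consumes 2 rolls
Frame 3 starts at roll index 4: rolls=4,3 (sum=7), consumes 2 rolls
Frame 4 starts at roll index 6: rolls=7,0 (sum=7), consumes 2 rolls
Frame 5 starts at roll index 8: rolls=4,3 (sum=7), consumes 2 rolls
Frame 6 starts at roll index 10: rolls=6,4 (sum=10), consumes 2 rolls
Frame 7 starts at roll index 12: rolls=1,2 (sum=3), consumes 2 rolls
Frame 8 starts at roll index 14: rolls=4,1 (sum=5), consumes 2 rolls
Frame 9 starts at roll index 16: roll=10 (strike), consumes 1 roll
Frame 10 starts at roll index 17: 2 remaining rolls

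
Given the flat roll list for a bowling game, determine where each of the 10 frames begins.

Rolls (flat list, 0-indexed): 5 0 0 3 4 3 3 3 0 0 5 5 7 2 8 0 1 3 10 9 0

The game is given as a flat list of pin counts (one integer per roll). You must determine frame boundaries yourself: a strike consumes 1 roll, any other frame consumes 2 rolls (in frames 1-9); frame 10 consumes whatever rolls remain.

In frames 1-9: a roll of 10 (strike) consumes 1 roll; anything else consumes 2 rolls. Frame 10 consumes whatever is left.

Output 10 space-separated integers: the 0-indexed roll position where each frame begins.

Answer: 0 2 4 6 8 10 12 14 16 18

Derivation:
Frame 1 starts at roll index 0: rolls=5,0 (sum=5), consumes 2 rolls
Frame 2 starts at roll index 2: rolls=0,3 (sum=3), consumes 2 rolls
Frame 3 starts at roll index 4: rolls=4,3 (sum=7), consumes 2 rolls
Frame 4 starts at roll index 6: rolls=3,3 (sum=6), consumes 2 rolls
Frame 5 starts at roll index 8: rolls=0,0 (sum=0), consumes 2 rolls
Frame 6 starts at roll index 10: rolls=5,5 (sum=10), consumes 2 rolls
Frame 7 starts at roll index 12: rolls=7,2 (sum=9), consumes 2 rolls
Frame 8 starts at roll index 14: rolls=8,0 (sum=8), consumes 2 rolls
Frame 9 starts at roll index 16: rolls=1,3 (sum=4), consumes 2 rolls
Frame 10 starts at roll index 18: 3 remaining rolls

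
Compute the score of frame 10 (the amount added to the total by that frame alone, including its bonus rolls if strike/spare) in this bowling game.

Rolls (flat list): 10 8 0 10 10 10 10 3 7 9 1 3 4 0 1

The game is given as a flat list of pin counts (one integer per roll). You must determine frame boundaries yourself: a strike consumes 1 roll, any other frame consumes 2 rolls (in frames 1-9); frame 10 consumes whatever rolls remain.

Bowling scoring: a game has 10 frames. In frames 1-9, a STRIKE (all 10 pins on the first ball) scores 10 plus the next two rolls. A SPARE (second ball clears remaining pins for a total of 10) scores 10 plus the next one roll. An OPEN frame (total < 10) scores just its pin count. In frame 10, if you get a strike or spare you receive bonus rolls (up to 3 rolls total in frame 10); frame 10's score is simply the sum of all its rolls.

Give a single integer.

Frame 1: STRIKE. 10 + next two rolls (8+0) = 18. Cumulative: 18
Frame 2: OPEN (8+0=8). Cumulative: 26
Frame 3: STRIKE. 10 + next two rolls (10+10) = 30. Cumulative: 56
Frame 4: STRIKE. 10 + next two rolls (10+10) = 30. Cumulative: 86
Frame 5: STRIKE. 10 + next two rolls (10+3) = 23. Cumulative: 109
Frame 6: STRIKE. 10 + next two rolls (3+7) = 20. Cumulative: 129
Frame 7: SPARE (3+7=10). 10 + next roll (9) = 19. Cumulative: 148
Frame 8: SPARE (9+1=10). 10 + next roll (3) = 13. Cumulative: 161
Frame 9: OPEN (3+4=7). Cumulative: 168
Frame 10: OPEN. Sum of all frame-10 rolls (0+1) = 1. Cumulative: 169

Answer: 1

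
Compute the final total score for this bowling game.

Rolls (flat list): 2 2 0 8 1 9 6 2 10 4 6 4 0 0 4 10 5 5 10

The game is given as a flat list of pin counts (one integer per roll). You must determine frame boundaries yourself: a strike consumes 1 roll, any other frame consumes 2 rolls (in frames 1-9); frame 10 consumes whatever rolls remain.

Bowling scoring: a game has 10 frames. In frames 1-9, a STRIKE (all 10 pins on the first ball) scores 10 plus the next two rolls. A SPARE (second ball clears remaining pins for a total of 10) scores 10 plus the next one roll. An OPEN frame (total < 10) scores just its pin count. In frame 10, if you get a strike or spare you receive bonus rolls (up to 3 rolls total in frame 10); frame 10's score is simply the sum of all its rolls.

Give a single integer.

Frame 1: OPEN (2+2=4). Cumulative: 4
Frame 2: OPEN (0+8=8). Cumulative: 12
Frame 3: SPARE (1+9=10). 10 + next roll (6) = 16. Cumulative: 28
Frame 4: OPEN (6+2=8). Cumulative: 36
Frame 5: STRIKE. 10 + next two rolls (4+6) = 20. Cumulative: 56
Frame 6: SPARE (4+6=10). 10 + next roll (4) = 14. Cumulative: 70
Frame 7: OPEN (4+0=4). Cumulative: 74
Frame 8: OPEN (0+4=4). Cumulative: 78
Frame 9: STRIKE. 10 + next two rolls (5+5) = 20. Cumulative: 98
Frame 10: SPARE. Sum of all frame-10 rolls (5+5+10) = 20. Cumulative: 118

Answer: 118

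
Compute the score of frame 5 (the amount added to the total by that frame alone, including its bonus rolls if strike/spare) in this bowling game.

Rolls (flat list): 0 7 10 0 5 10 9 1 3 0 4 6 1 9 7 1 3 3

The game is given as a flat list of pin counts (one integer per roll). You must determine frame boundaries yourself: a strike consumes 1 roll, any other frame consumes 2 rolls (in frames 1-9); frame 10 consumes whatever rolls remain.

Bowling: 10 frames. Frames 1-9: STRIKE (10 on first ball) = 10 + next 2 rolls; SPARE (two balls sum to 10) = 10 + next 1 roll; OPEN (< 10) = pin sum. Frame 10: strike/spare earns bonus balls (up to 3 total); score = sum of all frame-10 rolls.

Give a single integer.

Frame 1: OPEN (0+7=7). Cumulative: 7
Frame 2: STRIKE. 10 + next two rolls (0+5) = 15. Cumulative: 22
Frame 3: OPEN (0+5=5). Cumulative: 27
Frame 4: STRIKE. 10 + next two rolls (9+1) = 20. Cumulative: 47
Frame 5: SPARE (9+1=10). 10 + next roll (3) = 13. Cumulative: 60
Frame 6: OPEN (3+0=3). Cumulative: 63
Frame 7: SPARE (4+6=10). 10 + next roll (1) = 11. Cumulative: 74

Answer: 13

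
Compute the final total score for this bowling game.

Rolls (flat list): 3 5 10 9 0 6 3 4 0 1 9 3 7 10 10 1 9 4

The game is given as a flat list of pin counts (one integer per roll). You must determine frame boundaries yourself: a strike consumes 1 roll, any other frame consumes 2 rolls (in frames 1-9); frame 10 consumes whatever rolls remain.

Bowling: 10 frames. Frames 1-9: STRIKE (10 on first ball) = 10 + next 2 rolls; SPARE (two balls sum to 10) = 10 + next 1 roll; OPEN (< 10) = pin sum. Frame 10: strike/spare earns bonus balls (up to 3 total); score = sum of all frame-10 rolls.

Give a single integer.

Frame 1: OPEN (3+5=8). Cumulative: 8
Frame 2: STRIKE. 10 + next two rolls (9+0) = 19. Cumulative: 27
Frame 3: OPEN (9+0=9). Cumulative: 36
Frame 4: OPEN (6+3=9). Cumulative: 45
Frame 5: OPEN (4+0=4). Cumulative: 49
Frame 6: SPARE (1+9=10). 10 + next roll (3) = 13. Cumulative: 62
Frame 7: SPARE (3+7=10). 10 + next roll (10) = 20. Cumulative: 82
Frame 8: STRIKE. 10 + next two rolls (10+1) = 21. Cumulative: 103
Frame 9: STRIKE. 10 + next two rolls (1+9) = 20. Cumulative: 123
Frame 10: SPARE. Sum of all frame-10 rolls (1+9+4) = 14. Cumulative: 137

Answer: 137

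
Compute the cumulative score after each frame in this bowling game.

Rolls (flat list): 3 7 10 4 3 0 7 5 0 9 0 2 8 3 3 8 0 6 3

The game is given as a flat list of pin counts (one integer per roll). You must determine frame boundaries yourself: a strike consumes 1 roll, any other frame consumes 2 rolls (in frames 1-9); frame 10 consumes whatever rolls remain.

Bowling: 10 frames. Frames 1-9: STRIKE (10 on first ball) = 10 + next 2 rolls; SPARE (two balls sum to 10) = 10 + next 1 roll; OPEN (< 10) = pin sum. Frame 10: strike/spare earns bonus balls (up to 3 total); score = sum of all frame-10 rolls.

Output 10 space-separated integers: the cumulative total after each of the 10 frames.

Answer: 20 37 44 51 56 65 78 84 92 101

Derivation:
Frame 1: SPARE (3+7=10). 10 + next roll (10) = 20. Cumulative: 20
Frame 2: STRIKE. 10 + next two rolls (4+3) = 17. Cumulative: 37
Frame 3: OPEN (4+3=7). Cumulative: 44
Frame 4: OPEN (0+7=7). Cumulative: 51
Frame 5: OPEN (5+0=5). Cumulative: 56
Frame 6: OPEN (9+0=9). Cumulative: 65
Frame 7: SPARE (2+8=10). 10 + next roll (3) = 13. Cumulative: 78
Frame 8: OPEN (3+3=6). Cumulative: 84
Frame 9: OPEN (8+0=8). Cumulative: 92
Frame 10: OPEN. Sum of all frame-10 rolls (6+3) = 9. Cumulative: 101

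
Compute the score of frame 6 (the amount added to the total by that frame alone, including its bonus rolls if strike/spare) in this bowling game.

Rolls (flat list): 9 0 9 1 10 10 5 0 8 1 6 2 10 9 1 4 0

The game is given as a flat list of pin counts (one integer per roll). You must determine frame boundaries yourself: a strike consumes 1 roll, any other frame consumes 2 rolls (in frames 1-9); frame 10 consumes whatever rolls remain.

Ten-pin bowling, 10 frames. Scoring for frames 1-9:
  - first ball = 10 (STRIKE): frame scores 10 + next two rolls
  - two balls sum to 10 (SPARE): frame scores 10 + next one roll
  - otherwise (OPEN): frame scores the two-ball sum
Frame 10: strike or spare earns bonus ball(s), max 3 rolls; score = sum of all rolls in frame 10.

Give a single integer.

Frame 1: OPEN (9+0=9). Cumulative: 9
Frame 2: SPARE (9+1=10). 10 + next roll (10) = 20. Cumulative: 29
Frame 3: STRIKE. 10 + next two rolls (10+5) = 25. Cumulative: 54
Frame 4: STRIKE. 10 + next two rolls (5+0) = 15. Cumulative: 69
Frame 5: OPEN (5+0=5). Cumulative: 74
Frame 6: OPEN (8+1=9). Cumulative: 83
Frame 7: OPEN (6+2=8). Cumulative: 91
Frame 8: STRIKE. 10 + next two rolls (9+1) = 20. Cumulative: 111

Answer: 9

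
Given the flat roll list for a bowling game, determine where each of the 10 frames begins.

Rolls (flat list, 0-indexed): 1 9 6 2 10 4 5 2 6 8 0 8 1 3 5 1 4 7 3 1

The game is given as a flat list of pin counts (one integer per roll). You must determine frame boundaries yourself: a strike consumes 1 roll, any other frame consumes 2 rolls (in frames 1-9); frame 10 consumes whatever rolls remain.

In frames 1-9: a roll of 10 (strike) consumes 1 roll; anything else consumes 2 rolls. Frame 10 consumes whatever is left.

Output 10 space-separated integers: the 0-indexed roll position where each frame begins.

Frame 1 starts at roll index 0: rolls=1,9 (sum=10), consumes 2 rolls
Frame 2 starts at roll index 2: rolls=6,2 (sum=8), consumes 2 rolls
Frame 3 starts at roll index 4: roll=10 (strike), consumes 1 roll
Frame 4 starts at roll index 5: rolls=4,5 (sum=9), consumes 2 rolls
Frame 5 starts at roll index 7: rolls=2,6 (sum=8), consumes 2 rolls
Frame 6 starts at roll index 9: rolls=8,0 (sum=8), consumes 2 rolls
Frame 7 starts at roll index 11: rolls=8,1 (sum=9), consumes 2 rolls
Frame 8 starts at roll index 13: rolls=3,5 (sum=8), consumes 2 rolls
Frame 9 starts at roll index 15: rolls=1,4 (sum=5), consumes 2 rolls
Frame 10 starts at roll index 17: 3 remaining rolls

Answer: 0 2 4 5 7 9 11 13 15 17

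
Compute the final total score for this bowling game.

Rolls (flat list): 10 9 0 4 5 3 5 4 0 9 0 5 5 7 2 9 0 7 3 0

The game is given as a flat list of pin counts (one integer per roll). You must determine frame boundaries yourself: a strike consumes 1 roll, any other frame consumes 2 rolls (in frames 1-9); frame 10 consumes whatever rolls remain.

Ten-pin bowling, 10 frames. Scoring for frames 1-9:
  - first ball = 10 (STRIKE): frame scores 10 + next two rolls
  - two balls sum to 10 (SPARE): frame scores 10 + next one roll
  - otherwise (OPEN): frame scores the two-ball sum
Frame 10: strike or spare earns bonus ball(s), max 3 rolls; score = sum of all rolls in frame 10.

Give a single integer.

Frame 1: STRIKE. 10 + next two rolls (9+0) = 19. Cumulative: 19
Frame 2: OPEN (9+0=9). Cumulative: 28
Frame 3: OPEN (4+5=9). Cumulative: 37
Frame 4: OPEN (3+5=8). Cumulative: 45
Frame 5: OPEN (4+0=4). Cumulative: 49
Frame 6: OPEN (9+0=9). Cumulative: 58
Frame 7: SPARE (5+5=10). 10 + next roll (7) = 17. Cumulative: 75
Frame 8: OPEN (7+2=9). Cumulative: 84
Frame 9: OPEN (9+0=9). Cumulative: 93
Frame 10: SPARE. Sum of all frame-10 rolls (7+3+0) = 10. Cumulative: 103

Answer: 103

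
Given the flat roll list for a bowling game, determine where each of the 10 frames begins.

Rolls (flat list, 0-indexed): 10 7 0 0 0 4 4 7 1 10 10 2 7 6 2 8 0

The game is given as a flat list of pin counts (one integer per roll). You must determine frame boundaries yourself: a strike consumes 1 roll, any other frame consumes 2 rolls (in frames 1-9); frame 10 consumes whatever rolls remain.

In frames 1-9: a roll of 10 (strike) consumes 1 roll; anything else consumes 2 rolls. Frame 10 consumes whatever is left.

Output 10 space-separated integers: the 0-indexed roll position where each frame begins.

Frame 1 starts at roll index 0: roll=10 (strike), consumes 1 roll
Frame 2 starts at roll index 1: rolls=7,0 (sum=7), consumes 2 rolls
Frame 3 starts at roll index 3: rolls=0,0 (sum=0), consumes 2 rolls
Frame 4 starts at roll index 5: rolls=4,4 (sum=8), consumes 2 rolls
Frame 5 starts at roll index 7: rolls=7,1 (sum=8), consumes 2 rolls
Frame 6 starts at roll index 9: roll=10 (strike), consumes 1 roll
Frame 7 starts at roll index 10: roll=10 (strike), consumes 1 roll
Frame 8 starts at roll index 11: rolls=2,7 (sum=9), consumes 2 rolls
Frame 9 starts at roll index 13: rolls=6,2 (sum=8), consumes 2 rolls
Frame 10 starts at roll index 15: 2 remaining rolls

Answer: 0 1 3 5 7 9 10 11 13 15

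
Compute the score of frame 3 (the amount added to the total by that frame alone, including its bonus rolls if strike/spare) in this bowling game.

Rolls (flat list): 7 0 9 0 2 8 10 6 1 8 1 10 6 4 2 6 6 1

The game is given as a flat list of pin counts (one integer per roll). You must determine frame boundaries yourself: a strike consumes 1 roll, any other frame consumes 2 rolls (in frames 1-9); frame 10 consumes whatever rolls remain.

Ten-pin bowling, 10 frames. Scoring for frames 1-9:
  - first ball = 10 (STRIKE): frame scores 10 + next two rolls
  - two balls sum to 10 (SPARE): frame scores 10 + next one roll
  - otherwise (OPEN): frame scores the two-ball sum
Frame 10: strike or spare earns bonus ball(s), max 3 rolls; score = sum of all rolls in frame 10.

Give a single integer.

Answer: 20

Derivation:
Frame 1: OPEN (7+0=7). Cumulative: 7
Frame 2: OPEN (9+0=9). Cumulative: 16
Frame 3: SPARE (2+8=10). 10 + next roll (10) = 20. Cumulative: 36
Frame 4: STRIKE. 10 + next two rolls (6+1) = 17. Cumulative: 53
Frame 5: OPEN (6+1=7). Cumulative: 60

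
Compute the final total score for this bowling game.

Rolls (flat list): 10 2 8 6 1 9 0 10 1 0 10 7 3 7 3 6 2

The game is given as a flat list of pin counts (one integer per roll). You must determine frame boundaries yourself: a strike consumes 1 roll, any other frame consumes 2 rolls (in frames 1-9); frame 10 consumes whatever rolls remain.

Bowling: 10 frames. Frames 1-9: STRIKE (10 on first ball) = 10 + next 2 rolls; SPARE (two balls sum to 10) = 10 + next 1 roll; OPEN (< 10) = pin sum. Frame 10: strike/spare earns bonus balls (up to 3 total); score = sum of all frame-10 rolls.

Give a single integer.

Answer: 125

Derivation:
Frame 1: STRIKE. 10 + next two rolls (2+8) = 20. Cumulative: 20
Frame 2: SPARE (2+8=10). 10 + next roll (6) = 16. Cumulative: 36
Frame 3: OPEN (6+1=7). Cumulative: 43
Frame 4: OPEN (9+0=9). Cumulative: 52
Frame 5: STRIKE. 10 + next two rolls (1+0) = 11. Cumulative: 63
Frame 6: OPEN (1+0=1). Cumulative: 64
Frame 7: STRIKE. 10 + next two rolls (7+3) = 20. Cumulative: 84
Frame 8: SPARE (7+3=10). 10 + next roll (7) = 17. Cumulative: 101
Frame 9: SPARE (7+3=10). 10 + next roll (6) = 16. Cumulative: 117
Frame 10: OPEN. Sum of all frame-10 rolls (6+2) = 8. Cumulative: 125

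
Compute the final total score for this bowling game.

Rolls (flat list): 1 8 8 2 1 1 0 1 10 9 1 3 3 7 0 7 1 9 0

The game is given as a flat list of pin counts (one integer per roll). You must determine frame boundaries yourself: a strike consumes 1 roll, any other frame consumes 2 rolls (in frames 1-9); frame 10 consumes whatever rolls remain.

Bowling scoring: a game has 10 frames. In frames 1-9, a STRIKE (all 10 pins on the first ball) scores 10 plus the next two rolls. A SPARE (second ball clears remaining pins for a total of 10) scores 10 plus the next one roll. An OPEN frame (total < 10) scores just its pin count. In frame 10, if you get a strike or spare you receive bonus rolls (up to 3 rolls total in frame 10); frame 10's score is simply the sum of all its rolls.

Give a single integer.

Answer: 86

Derivation:
Frame 1: OPEN (1+8=9). Cumulative: 9
Frame 2: SPARE (8+2=10). 10 + next roll (1) = 11. Cumulative: 20
Frame 3: OPEN (1+1=2). Cumulative: 22
Frame 4: OPEN (0+1=1). Cumulative: 23
Frame 5: STRIKE. 10 + next two rolls (9+1) = 20. Cumulative: 43
Frame 6: SPARE (9+1=10). 10 + next roll (3) = 13. Cumulative: 56
Frame 7: OPEN (3+3=6). Cumulative: 62
Frame 8: OPEN (7+0=7). Cumulative: 69
Frame 9: OPEN (7+1=8). Cumulative: 77
Frame 10: OPEN. Sum of all frame-10 rolls (9+0) = 9. Cumulative: 86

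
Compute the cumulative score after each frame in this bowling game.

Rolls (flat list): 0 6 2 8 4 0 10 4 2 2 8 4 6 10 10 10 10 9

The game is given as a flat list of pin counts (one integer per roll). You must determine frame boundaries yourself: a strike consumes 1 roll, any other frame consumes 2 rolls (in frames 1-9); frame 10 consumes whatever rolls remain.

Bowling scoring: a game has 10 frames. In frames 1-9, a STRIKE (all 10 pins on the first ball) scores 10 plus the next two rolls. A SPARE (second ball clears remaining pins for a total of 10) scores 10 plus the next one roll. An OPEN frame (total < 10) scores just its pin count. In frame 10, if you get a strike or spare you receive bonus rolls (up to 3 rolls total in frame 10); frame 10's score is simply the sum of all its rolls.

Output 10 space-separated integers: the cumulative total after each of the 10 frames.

Answer: 6 20 24 40 46 60 80 110 140 169

Derivation:
Frame 1: OPEN (0+6=6). Cumulative: 6
Frame 2: SPARE (2+8=10). 10 + next roll (4) = 14. Cumulative: 20
Frame 3: OPEN (4+0=4). Cumulative: 24
Frame 4: STRIKE. 10 + next two rolls (4+2) = 16. Cumulative: 40
Frame 5: OPEN (4+2=6). Cumulative: 46
Frame 6: SPARE (2+8=10). 10 + next roll (4) = 14. Cumulative: 60
Frame 7: SPARE (4+6=10). 10 + next roll (10) = 20. Cumulative: 80
Frame 8: STRIKE. 10 + next two rolls (10+10) = 30. Cumulative: 110
Frame 9: STRIKE. 10 + next two rolls (10+10) = 30. Cumulative: 140
Frame 10: STRIKE. Sum of all frame-10 rolls (10+10+9) = 29. Cumulative: 169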